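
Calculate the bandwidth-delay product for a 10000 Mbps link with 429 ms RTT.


BDP = bandwidth * RTT
= 10000 Mbps * 429 ms
= 10000 * 1e6 * 429 / 1000 bits
= 4290000000 bits
= 536250000 bytes
= 523681.6406 KB
BDP = 4290000000 bits (536250000 bytes)


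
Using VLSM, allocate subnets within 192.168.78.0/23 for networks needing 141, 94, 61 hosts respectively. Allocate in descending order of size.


141 hosts -> /24 (254 usable): 192.168.78.0/24
94 hosts -> /25 (126 usable): 192.168.79.0/25
61 hosts -> /26 (62 usable): 192.168.79.128/26
Allocation: 192.168.78.0/24 (141 hosts, 254 usable); 192.168.79.0/25 (94 hosts, 126 usable); 192.168.79.128/26 (61 hosts, 62 usable)


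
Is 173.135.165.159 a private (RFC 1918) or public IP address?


RFC 1918 private ranges:
  10.0.0.0/8 (10.0.0.0 - 10.255.255.255)
  172.16.0.0/12 (172.16.0.0 - 172.31.255.255)
  192.168.0.0/16 (192.168.0.0 - 192.168.255.255)
Public (not in any RFC 1918 range)


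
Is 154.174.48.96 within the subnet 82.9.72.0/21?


Subnet network: 82.9.72.0
Test IP AND mask: 154.174.48.0
No, 154.174.48.96 is not in 82.9.72.0/21


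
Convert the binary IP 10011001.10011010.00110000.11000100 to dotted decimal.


10011001 = 153
10011010 = 154
00110000 = 48
11000100 = 196
IP: 153.154.48.196


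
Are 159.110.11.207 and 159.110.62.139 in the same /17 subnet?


Mask: 255.255.128.0
159.110.11.207 AND mask = 159.110.0.0
159.110.62.139 AND mask = 159.110.0.0
Yes, same subnet (159.110.0.0)


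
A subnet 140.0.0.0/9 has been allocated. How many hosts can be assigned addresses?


Host bits = 32 - 9 = 23
Total addresses = 2^23 = 8388608
Usable = total - 2 (network and broadcast)
Usable hosts: 8388606


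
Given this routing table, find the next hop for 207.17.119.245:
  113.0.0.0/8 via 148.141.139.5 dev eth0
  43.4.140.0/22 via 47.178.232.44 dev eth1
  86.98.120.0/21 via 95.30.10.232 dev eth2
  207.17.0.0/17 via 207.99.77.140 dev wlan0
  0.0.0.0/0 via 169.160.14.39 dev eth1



Longest prefix match for 207.17.119.245:
  /8 113.0.0.0: no
  /22 43.4.140.0: no
  /21 86.98.120.0: no
  /17 207.17.0.0: MATCH
  /0 0.0.0.0: MATCH
Selected: next-hop 207.99.77.140 via wlan0 (matched /17)


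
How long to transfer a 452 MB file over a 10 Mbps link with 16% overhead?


Effective throughput = 10 * (1 - 16/100) = 8.4 Mbps
File size in Mb = 452 * 8 = 3616 Mb
Time = 3616 / 8.4
Time = 430.4762 seconds


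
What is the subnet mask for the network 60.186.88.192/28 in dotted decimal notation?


/28 means 28 network bits, 4 host bits
Binary: 11111111111111111111111111110000
Mask: 255.255.255.240


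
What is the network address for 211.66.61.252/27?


IP:   11010011.01000010.00111101.11111100
Mask: 11111111.11111111.11111111.11100000
AND operation:
Net:  11010011.01000010.00111101.11100000
Network: 211.66.61.224/27


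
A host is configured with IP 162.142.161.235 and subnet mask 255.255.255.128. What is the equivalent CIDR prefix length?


Binary: 11111111.11111111.11111111.10000000
Count leading 1s
Prefix: /25


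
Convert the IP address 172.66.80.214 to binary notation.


172 = 10101100
66 = 01000010
80 = 01010000
214 = 11010110
Binary: 10101100.01000010.01010000.11010110


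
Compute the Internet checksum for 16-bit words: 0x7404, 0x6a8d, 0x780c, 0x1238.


Sum all words (with carry folding):
+ 0x7404 = 0x7404
+ 0x6a8d = 0xde91
+ 0x780c = 0x569e
+ 0x1238 = 0x68d6
One's complement: ~0x68d6
Checksum = 0x9729


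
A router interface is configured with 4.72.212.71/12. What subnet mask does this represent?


/12 means 12 network bits, 20 host bits
Binary: 11111111111100000000000000000000
Mask: 255.240.0.0


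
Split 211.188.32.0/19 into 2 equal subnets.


New prefix = 19 + 1 = 20
Each subnet has 4096 addresses
  211.188.32.0/20
  211.188.48.0/20
Subnets: 211.188.32.0/20, 211.188.48.0/20


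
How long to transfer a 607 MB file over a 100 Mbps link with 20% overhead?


Effective throughput = 100 * (1 - 20/100) = 80 Mbps
File size in Mb = 607 * 8 = 4856 Mb
Time = 4856 / 80
Time = 60.7 seconds


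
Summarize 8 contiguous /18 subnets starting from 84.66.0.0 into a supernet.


Original prefix: /18
Number of subnets: 8 = 2^3
New prefix = 18 - 3 = 15
Supernet: 84.66.0.0/15


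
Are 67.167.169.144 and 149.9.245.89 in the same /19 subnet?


Mask: 255.255.224.0
67.167.169.144 AND mask = 67.167.160.0
149.9.245.89 AND mask = 149.9.224.0
No, different subnets (67.167.160.0 vs 149.9.224.0)


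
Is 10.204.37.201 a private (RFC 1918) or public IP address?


RFC 1918 private ranges:
  10.0.0.0/8 (10.0.0.0 - 10.255.255.255)
  172.16.0.0/12 (172.16.0.0 - 172.31.255.255)
  192.168.0.0/16 (192.168.0.0 - 192.168.255.255)
Private (in 10.0.0.0/8)


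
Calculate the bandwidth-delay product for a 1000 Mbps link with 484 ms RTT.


BDP = bandwidth * RTT
= 1000 Mbps * 484 ms
= 1000 * 1e6 * 484 / 1000 bits
= 484000000 bits
= 60500000 bytes
= 59082.0312 KB
BDP = 484000000 bits (60500000 bytes)


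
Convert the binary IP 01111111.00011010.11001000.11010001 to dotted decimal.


01111111 = 127
00011010 = 26
11001000 = 200
11010001 = 209
IP: 127.26.200.209


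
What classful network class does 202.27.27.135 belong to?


First octet: 202
Binary: 11001010
110xxxxx -> Class C (192-223)
Class C, default mask 255.255.255.0 (/24)


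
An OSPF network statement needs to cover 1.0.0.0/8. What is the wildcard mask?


Subnet mask: 255.0.0.0
Wildcard = 255.255.255.255 - subnet mask
255 - 255 = 0
255 - 0 = 255
255 - 0 = 255
255 - 0 = 255
Wildcard: 0.255.255.255


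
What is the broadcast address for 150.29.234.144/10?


Network: 150.0.0.0/10
Host bits = 22
Set all host bits to 1:
Broadcast: 150.63.255.255


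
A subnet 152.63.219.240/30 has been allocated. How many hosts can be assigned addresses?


Host bits = 32 - 30 = 2
Total addresses = 2^2 = 4
Usable = total - 2 (network and broadcast)
Usable hosts: 2


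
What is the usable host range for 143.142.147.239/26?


Network: 143.142.147.192
Broadcast: 143.142.147.255
First usable = network + 1
Last usable = broadcast - 1
Range: 143.142.147.193 to 143.142.147.254


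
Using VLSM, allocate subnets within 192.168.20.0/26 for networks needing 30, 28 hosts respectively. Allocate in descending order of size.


30 hosts -> /27 (30 usable): 192.168.20.0/27
28 hosts -> /27 (30 usable): 192.168.20.32/27
Allocation: 192.168.20.0/27 (30 hosts, 30 usable); 192.168.20.32/27 (28 hosts, 30 usable)


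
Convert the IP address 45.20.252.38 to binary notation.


45 = 00101101
20 = 00010100
252 = 11111100
38 = 00100110
Binary: 00101101.00010100.11111100.00100110


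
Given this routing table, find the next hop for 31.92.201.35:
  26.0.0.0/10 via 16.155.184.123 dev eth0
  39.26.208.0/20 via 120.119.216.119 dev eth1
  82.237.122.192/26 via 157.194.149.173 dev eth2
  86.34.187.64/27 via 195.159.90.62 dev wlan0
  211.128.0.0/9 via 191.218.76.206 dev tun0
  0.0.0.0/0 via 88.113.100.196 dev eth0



Longest prefix match for 31.92.201.35:
  /10 26.0.0.0: no
  /20 39.26.208.0: no
  /26 82.237.122.192: no
  /27 86.34.187.64: no
  /9 211.128.0.0: no
  /0 0.0.0.0: MATCH
Selected: next-hop 88.113.100.196 via eth0 (matched /0)


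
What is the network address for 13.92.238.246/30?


IP:   00001101.01011100.11101110.11110110
Mask: 11111111.11111111.11111111.11111100
AND operation:
Net:  00001101.01011100.11101110.11110100
Network: 13.92.238.244/30


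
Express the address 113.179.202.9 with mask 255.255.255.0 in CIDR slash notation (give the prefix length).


Binary: 11111111.11111111.11111111.00000000
Count leading 1s
Prefix: /24


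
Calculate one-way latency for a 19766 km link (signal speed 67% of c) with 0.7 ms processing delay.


Speed = 0.67 * 3e5 km/s = 201000 km/s
Propagation delay = 19766 / 201000 = 0.0983 s = 98.3383 ms
Processing delay = 0.7 ms
Total one-way latency = 99.0383 ms


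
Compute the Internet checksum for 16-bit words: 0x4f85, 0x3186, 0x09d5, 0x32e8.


Sum all words (with carry folding):
+ 0x4f85 = 0x4f85
+ 0x3186 = 0x810b
+ 0x09d5 = 0x8ae0
+ 0x32e8 = 0xbdc8
One's complement: ~0xbdc8
Checksum = 0x4237


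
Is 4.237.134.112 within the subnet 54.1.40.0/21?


Subnet network: 54.1.40.0
Test IP AND mask: 4.237.128.0
No, 4.237.134.112 is not in 54.1.40.0/21


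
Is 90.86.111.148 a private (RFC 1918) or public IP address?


RFC 1918 private ranges:
  10.0.0.0/8 (10.0.0.0 - 10.255.255.255)
  172.16.0.0/12 (172.16.0.0 - 172.31.255.255)
  192.168.0.0/16 (192.168.0.0 - 192.168.255.255)
Public (not in any RFC 1918 range)


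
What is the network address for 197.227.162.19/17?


IP:   11000101.11100011.10100010.00010011
Mask: 11111111.11111111.10000000.00000000
AND operation:
Net:  11000101.11100011.10000000.00000000
Network: 197.227.128.0/17


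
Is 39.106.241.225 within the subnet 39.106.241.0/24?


Subnet network: 39.106.241.0
Test IP AND mask: 39.106.241.0
Yes, 39.106.241.225 is in 39.106.241.0/24


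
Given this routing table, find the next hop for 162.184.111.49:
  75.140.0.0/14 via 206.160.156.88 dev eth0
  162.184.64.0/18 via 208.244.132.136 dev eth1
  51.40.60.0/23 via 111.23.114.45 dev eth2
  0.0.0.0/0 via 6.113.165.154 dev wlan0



Longest prefix match for 162.184.111.49:
  /14 75.140.0.0: no
  /18 162.184.64.0: MATCH
  /23 51.40.60.0: no
  /0 0.0.0.0: MATCH
Selected: next-hop 208.244.132.136 via eth1 (matched /18)


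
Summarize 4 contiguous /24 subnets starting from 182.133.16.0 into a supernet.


Original prefix: /24
Number of subnets: 4 = 2^2
New prefix = 24 - 2 = 22
Supernet: 182.133.16.0/22


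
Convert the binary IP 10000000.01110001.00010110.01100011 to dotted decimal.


10000000 = 128
01110001 = 113
00010110 = 22
01100011 = 99
IP: 128.113.22.99


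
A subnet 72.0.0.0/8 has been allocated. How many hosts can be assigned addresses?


Host bits = 32 - 8 = 24
Total addresses = 2^24 = 16777216
Usable = total - 2 (network and broadcast)
Usable hosts: 16777214


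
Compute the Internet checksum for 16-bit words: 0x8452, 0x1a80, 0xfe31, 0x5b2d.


Sum all words (with carry folding):
+ 0x8452 = 0x8452
+ 0x1a80 = 0x9ed2
+ 0xfe31 = 0x9d04
+ 0x5b2d = 0xf831
One's complement: ~0xf831
Checksum = 0x07ce


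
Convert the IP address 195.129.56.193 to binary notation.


195 = 11000011
129 = 10000001
56 = 00111000
193 = 11000001
Binary: 11000011.10000001.00111000.11000001


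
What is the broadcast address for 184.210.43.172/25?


Network: 184.210.43.128/25
Host bits = 7
Set all host bits to 1:
Broadcast: 184.210.43.255


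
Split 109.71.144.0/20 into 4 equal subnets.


New prefix = 20 + 2 = 22
Each subnet has 1024 addresses
  109.71.144.0/22
  109.71.148.0/22
  109.71.152.0/22
  109.71.156.0/22
Subnets: 109.71.144.0/22, 109.71.148.0/22, 109.71.152.0/22, 109.71.156.0/22


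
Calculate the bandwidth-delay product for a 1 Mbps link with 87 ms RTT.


BDP = bandwidth * RTT
= 1 Mbps * 87 ms
= 1 * 1e6 * 87 / 1000 bits
= 87000 bits
= 10875 bytes
= 10.6201 KB
BDP = 87000 bits (10875 bytes)


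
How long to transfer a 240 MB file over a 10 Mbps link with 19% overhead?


Effective throughput = 10 * (1 - 19/100) = 8.1 Mbps
File size in Mb = 240 * 8 = 1920 Mb
Time = 1920 / 8.1
Time = 237.037 seconds


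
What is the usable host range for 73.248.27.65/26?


Network: 73.248.27.64
Broadcast: 73.248.27.127
First usable = network + 1
Last usable = broadcast - 1
Range: 73.248.27.65 to 73.248.27.126


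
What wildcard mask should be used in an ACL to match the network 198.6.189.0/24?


Subnet mask: 255.255.255.0
Wildcard = 255.255.255.255 - subnet mask
255 - 255 = 0
255 - 255 = 0
255 - 255 = 0
255 - 0 = 255
Wildcard: 0.0.0.255


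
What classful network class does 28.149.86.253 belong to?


First octet: 28
Binary: 00011100
0xxxxxxx -> Class A (1-126)
Class A, default mask 255.0.0.0 (/8)


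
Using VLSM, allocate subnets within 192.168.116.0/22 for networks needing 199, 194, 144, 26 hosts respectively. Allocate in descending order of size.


199 hosts -> /24 (254 usable): 192.168.116.0/24
194 hosts -> /24 (254 usable): 192.168.117.0/24
144 hosts -> /24 (254 usable): 192.168.118.0/24
26 hosts -> /27 (30 usable): 192.168.119.0/27
Allocation: 192.168.116.0/24 (199 hosts, 254 usable); 192.168.117.0/24 (194 hosts, 254 usable); 192.168.118.0/24 (144 hosts, 254 usable); 192.168.119.0/27 (26 hosts, 30 usable)


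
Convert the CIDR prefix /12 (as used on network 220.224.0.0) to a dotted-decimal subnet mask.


/12 means 12 network bits, 20 host bits
Binary: 11111111111100000000000000000000
Mask: 255.240.0.0


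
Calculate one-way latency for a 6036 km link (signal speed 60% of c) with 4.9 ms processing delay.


Speed = 0.6 * 3e5 km/s = 180000 km/s
Propagation delay = 6036 / 180000 = 0.0335 s = 33.5333 ms
Processing delay = 4.9 ms
Total one-way latency = 38.4333 ms


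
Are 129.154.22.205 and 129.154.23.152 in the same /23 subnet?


Mask: 255.255.254.0
129.154.22.205 AND mask = 129.154.22.0
129.154.23.152 AND mask = 129.154.22.0
Yes, same subnet (129.154.22.0)


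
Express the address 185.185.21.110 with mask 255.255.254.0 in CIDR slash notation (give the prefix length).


Binary: 11111111.11111111.11111110.00000000
Count leading 1s
Prefix: /23


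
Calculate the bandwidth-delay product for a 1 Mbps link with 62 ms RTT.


BDP = bandwidth * RTT
= 1 Mbps * 62 ms
= 1 * 1e6 * 62 / 1000 bits
= 62000 bits
= 7750 bytes
= 7.5684 KB
BDP = 62000 bits (7750 bytes)


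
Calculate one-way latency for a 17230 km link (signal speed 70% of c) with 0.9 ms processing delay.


Speed = 0.7 * 3e5 km/s = 210000 km/s
Propagation delay = 17230 / 210000 = 0.082 s = 82.0476 ms
Processing delay = 0.9 ms
Total one-way latency = 82.9476 ms


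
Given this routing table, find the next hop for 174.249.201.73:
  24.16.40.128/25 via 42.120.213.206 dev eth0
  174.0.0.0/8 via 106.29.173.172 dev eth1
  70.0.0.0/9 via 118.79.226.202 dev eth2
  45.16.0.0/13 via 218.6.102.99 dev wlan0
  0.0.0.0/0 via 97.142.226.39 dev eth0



Longest prefix match for 174.249.201.73:
  /25 24.16.40.128: no
  /8 174.0.0.0: MATCH
  /9 70.0.0.0: no
  /13 45.16.0.0: no
  /0 0.0.0.0: MATCH
Selected: next-hop 106.29.173.172 via eth1 (matched /8)


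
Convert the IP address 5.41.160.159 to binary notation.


5 = 00000101
41 = 00101001
160 = 10100000
159 = 10011111
Binary: 00000101.00101001.10100000.10011111


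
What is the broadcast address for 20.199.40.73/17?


Network: 20.199.0.0/17
Host bits = 15
Set all host bits to 1:
Broadcast: 20.199.127.255


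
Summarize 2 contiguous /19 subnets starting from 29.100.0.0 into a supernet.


Original prefix: /19
Number of subnets: 2 = 2^1
New prefix = 19 - 1 = 18
Supernet: 29.100.0.0/18


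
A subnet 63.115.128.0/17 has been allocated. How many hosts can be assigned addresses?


Host bits = 32 - 17 = 15
Total addresses = 2^15 = 32768
Usable = total - 2 (network and broadcast)
Usable hosts: 32766


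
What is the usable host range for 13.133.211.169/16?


Network: 13.133.0.0
Broadcast: 13.133.255.255
First usable = network + 1
Last usable = broadcast - 1
Range: 13.133.0.1 to 13.133.255.254


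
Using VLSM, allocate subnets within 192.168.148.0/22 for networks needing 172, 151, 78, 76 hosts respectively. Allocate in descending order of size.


172 hosts -> /24 (254 usable): 192.168.148.0/24
151 hosts -> /24 (254 usable): 192.168.149.0/24
78 hosts -> /25 (126 usable): 192.168.150.0/25
76 hosts -> /25 (126 usable): 192.168.150.128/25
Allocation: 192.168.148.0/24 (172 hosts, 254 usable); 192.168.149.0/24 (151 hosts, 254 usable); 192.168.150.0/25 (78 hosts, 126 usable); 192.168.150.128/25 (76 hosts, 126 usable)


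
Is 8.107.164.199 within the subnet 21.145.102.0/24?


Subnet network: 21.145.102.0
Test IP AND mask: 8.107.164.0
No, 8.107.164.199 is not in 21.145.102.0/24


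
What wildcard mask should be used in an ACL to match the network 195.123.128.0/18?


Subnet mask: 255.255.192.0
Wildcard = 255.255.255.255 - subnet mask
255 - 255 = 0
255 - 255 = 0
255 - 192 = 63
255 - 0 = 255
Wildcard: 0.0.63.255


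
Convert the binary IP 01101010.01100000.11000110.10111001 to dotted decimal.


01101010 = 106
01100000 = 96
11000110 = 198
10111001 = 185
IP: 106.96.198.185


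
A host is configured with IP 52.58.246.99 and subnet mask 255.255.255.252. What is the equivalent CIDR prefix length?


Binary: 11111111.11111111.11111111.11111100
Count leading 1s
Prefix: /30


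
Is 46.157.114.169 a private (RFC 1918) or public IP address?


RFC 1918 private ranges:
  10.0.0.0/8 (10.0.0.0 - 10.255.255.255)
  172.16.0.0/12 (172.16.0.0 - 172.31.255.255)
  192.168.0.0/16 (192.168.0.0 - 192.168.255.255)
Public (not in any RFC 1918 range)


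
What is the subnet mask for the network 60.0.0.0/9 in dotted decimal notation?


/9 means 9 network bits, 23 host bits
Binary: 11111111100000000000000000000000
Mask: 255.128.0.0


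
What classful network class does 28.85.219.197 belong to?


First octet: 28
Binary: 00011100
0xxxxxxx -> Class A (1-126)
Class A, default mask 255.0.0.0 (/8)


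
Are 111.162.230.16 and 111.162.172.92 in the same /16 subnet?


Mask: 255.255.0.0
111.162.230.16 AND mask = 111.162.0.0
111.162.172.92 AND mask = 111.162.0.0
Yes, same subnet (111.162.0.0)


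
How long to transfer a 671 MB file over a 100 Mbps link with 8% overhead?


Effective throughput = 100 * (1 - 8/100) = 92 Mbps
File size in Mb = 671 * 8 = 5368 Mb
Time = 5368 / 92
Time = 58.3478 seconds


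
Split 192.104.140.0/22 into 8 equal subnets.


New prefix = 22 + 3 = 25
Each subnet has 128 addresses
  192.104.140.0/25
  192.104.140.128/25
  192.104.141.0/25
  192.104.141.128/25
  192.104.142.0/25
  192.104.142.128/25
  192.104.143.0/25
  192.104.143.128/25
Subnets: 192.104.140.0/25, 192.104.140.128/25, 192.104.141.0/25, 192.104.141.128/25, 192.104.142.0/25, 192.104.142.128/25, 192.104.143.0/25, 192.104.143.128/25


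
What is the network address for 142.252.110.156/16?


IP:   10001110.11111100.01101110.10011100
Mask: 11111111.11111111.00000000.00000000
AND operation:
Net:  10001110.11111100.00000000.00000000
Network: 142.252.0.0/16


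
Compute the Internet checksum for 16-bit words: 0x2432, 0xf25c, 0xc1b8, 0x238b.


Sum all words (with carry folding):
+ 0x2432 = 0x2432
+ 0xf25c = 0x168f
+ 0xc1b8 = 0xd847
+ 0x238b = 0xfbd2
One's complement: ~0xfbd2
Checksum = 0x042d


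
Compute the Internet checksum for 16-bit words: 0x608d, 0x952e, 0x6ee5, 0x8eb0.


Sum all words (with carry folding):
+ 0x608d = 0x608d
+ 0x952e = 0xf5bb
+ 0x6ee5 = 0x64a1
+ 0x8eb0 = 0xf351
One's complement: ~0xf351
Checksum = 0x0cae


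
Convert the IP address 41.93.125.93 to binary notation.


41 = 00101001
93 = 01011101
125 = 01111101
93 = 01011101
Binary: 00101001.01011101.01111101.01011101


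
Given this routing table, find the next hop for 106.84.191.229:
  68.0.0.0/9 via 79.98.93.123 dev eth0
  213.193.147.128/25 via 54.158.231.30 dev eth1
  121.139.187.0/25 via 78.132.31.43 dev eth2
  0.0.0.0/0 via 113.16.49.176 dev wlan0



Longest prefix match for 106.84.191.229:
  /9 68.0.0.0: no
  /25 213.193.147.128: no
  /25 121.139.187.0: no
  /0 0.0.0.0: MATCH
Selected: next-hop 113.16.49.176 via wlan0 (matched /0)


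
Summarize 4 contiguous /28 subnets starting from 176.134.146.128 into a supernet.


Original prefix: /28
Number of subnets: 4 = 2^2
New prefix = 28 - 2 = 26
Supernet: 176.134.146.128/26


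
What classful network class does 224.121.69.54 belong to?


First octet: 224
Binary: 11100000
1110xxxx -> Class D (224-239)
Class D (multicast), default mask N/A


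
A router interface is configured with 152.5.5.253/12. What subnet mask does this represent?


/12 means 12 network bits, 20 host bits
Binary: 11111111111100000000000000000000
Mask: 255.240.0.0


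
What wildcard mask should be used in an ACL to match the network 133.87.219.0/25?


Subnet mask: 255.255.255.128
Wildcard = 255.255.255.255 - subnet mask
255 - 255 = 0
255 - 255 = 0
255 - 255 = 0
255 - 128 = 127
Wildcard: 0.0.0.127


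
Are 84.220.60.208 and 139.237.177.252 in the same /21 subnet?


Mask: 255.255.248.0
84.220.60.208 AND mask = 84.220.56.0
139.237.177.252 AND mask = 139.237.176.0
No, different subnets (84.220.56.0 vs 139.237.176.0)


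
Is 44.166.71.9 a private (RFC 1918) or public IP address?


RFC 1918 private ranges:
  10.0.0.0/8 (10.0.0.0 - 10.255.255.255)
  172.16.0.0/12 (172.16.0.0 - 172.31.255.255)
  192.168.0.0/16 (192.168.0.0 - 192.168.255.255)
Public (not in any RFC 1918 range)


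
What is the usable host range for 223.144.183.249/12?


Network: 223.144.0.0
Broadcast: 223.159.255.255
First usable = network + 1
Last usable = broadcast - 1
Range: 223.144.0.1 to 223.159.255.254


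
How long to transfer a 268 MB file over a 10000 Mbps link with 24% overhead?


Effective throughput = 10000 * (1 - 24/100) = 7600 Mbps
File size in Mb = 268 * 8 = 2144 Mb
Time = 2144 / 7600
Time = 0.2821 seconds


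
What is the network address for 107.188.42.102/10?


IP:   01101011.10111100.00101010.01100110
Mask: 11111111.11000000.00000000.00000000
AND operation:
Net:  01101011.10000000.00000000.00000000
Network: 107.128.0.0/10


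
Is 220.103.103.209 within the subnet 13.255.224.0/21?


Subnet network: 13.255.224.0
Test IP AND mask: 220.103.96.0
No, 220.103.103.209 is not in 13.255.224.0/21


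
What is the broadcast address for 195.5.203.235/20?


Network: 195.5.192.0/20
Host bits = 12
Set all host bits to 1:
Broadcast: 195.5.207.255


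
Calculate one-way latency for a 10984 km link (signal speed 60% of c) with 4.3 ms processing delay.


Speed = 0.6 * 3e5 km/s = 180000 km/s
Propagation delay = 10984 / 180000 = 0.061 s = 61.0222 ms
Processing delay = 4.3 ms
Total one-way latency = 65.3222 ms


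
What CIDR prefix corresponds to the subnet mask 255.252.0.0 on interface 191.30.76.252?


Binary: 11111111.11111100.00000000.00000000
Count leading 1s
Prefix: /14


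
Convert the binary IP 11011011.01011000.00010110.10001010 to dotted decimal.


11011011 = 219
01011000 = 88
00010110 = 22
10001010 = 138
IP: 219.88.22.138


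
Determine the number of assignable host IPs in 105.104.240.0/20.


Host bits = 32 - 20 = 12
Total addresses = 2^12 = 4096
Usable = total - 2 (network and broadcast)
Usable hosts: 4094


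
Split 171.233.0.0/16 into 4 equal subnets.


New prefix = 16 + 2 = 18
Each subnet has 16384 addresses
  171.233.0.0/18
  171.233.64.0/18
  171.233.128.0/18
  171.233.192.0/18
Subnets: 171.233.0.0/18, 171.233.64.0/18, 171.233.128.0/18, 171.233.192.0/18


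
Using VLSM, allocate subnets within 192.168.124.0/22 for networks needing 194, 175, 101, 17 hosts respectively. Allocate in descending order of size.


194 hosts -> /24 (254 usable): 192.168.124.0/24
175 hosts -> /24 (254 usable): 192.168.125.0/24
101 hosts -> /25 (126 usable): 192.168.126.0/25
17 hosts -> /27 (30 usable): 192.168.126.128/27
Allocation: 192.168.124.0/24 (194 hosts, 254 usable); 192.168.125.0/24 (175 hosts, 254 usable); 192.168.126.0/25 (101 hosts, 126 usable); 192.168.126.128/27 (17 hosts, 30 usable)


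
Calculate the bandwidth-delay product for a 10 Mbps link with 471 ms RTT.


BDP = bandwidth * RTT
= 10 Mbps * 471 ms
= 10 * 1e6 * 471 / 1000 bits
= 4710000 bits
= 588750 bytes
= 574.9512 KB
BDP = 4710000 bits (588750 bytes)


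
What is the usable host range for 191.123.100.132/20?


Network: 191.123.96.0
Broadcast: 191.123.111.255
First usable = network + 1
Last usable = broadcast - 1
Range: 191.123.96.1 to 191.123.111.254


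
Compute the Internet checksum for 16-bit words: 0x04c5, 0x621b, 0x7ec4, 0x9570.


Sum all words (with carry folding):
+ 0x04c5 = 0x04c5
+ 0x621b = 0x66e0
+ 0x7ec4 = 0xe5a4
+ 0x9570 = 0x7b15
One's complement: ~0x7b15
Checksum = 0x84ea


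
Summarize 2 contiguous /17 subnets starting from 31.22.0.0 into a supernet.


Original prefix: /17
Number of subnets: 2 = 2^1
New prefix = 17 - 1 = 16
Supernet: 31.22.0.0/16


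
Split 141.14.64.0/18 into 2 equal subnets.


New prefix = 18 + 1 = 19
Each subnet has 8192 addresses
  141.14.64.0/19
  141.14.96.0/19
Subnets: 141.14.64.0/19, 141.14.96.0/19


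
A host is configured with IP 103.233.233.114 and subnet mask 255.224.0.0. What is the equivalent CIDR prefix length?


Binary: 11111111.11100000.00000000.00000000
Count leading 1s
Prefix: /11


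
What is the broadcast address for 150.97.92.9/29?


Network: 150.97.92.8/29
Host bits = 3
Set all host bits to 1:
Broadcast: 150.97.92.15


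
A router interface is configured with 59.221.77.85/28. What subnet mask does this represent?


/28 means 28 network bits, 4 host bits
Binary: 11111111111111111111111111110000
Mask: 255.255.255.240


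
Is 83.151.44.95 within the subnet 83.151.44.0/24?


Subnet network: 83.151.44.0
Test IP AND mask: 83.151.44.0
Yes, 83.151.44.95 is in 83.151.44.0/24


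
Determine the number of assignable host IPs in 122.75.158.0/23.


Host bits = 32 - 23 = 9
Total addresses = 2^9 = 512
Usable = total - 2 (network and broadcast)
Usable hosts: 510


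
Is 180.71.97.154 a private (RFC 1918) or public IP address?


RFC 1918 private ranges:
  10.0.0.0/8 (10.0.0.0 - 10.255.255.255)
  172.16.0.0/12 (172.16.0.0 - 172.31.255.255)
  192.168.0.0/16 (192.168.0.0 - 192.168.255.255)
Public (not in any RFC 1918 range)


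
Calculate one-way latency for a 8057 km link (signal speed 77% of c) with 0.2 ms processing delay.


Speed = 0.77 * 3e5 km/s = 231000 km/s
Propagation delay = 8057 / 231000 = 0.0349 s = 34.8788 ms
Processing delay = 0.2 ms
Total one-way latency = 35.0788 ms


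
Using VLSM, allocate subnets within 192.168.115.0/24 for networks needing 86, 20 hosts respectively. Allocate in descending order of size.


86 hosts -> /25 (126 usable): 192.168.115.0/25
20 hosts -> /27 (30 usable): 192.168.115.128/27
Allocation: 192.168.115.0/25 (86 hosts, 126 usable); 192.168.115.128/27 (20 hosts, 30 usable)


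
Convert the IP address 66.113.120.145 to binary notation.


66 = 01000010
113 = 01110001
120 = 01111000
145 = 10010001
Binary: 01000010.01110001.01111000.10010001


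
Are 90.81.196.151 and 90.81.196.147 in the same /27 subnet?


Mask: 255.255.255.224
90.81.196.151 AND mask = 90.81.196.128
90.81.196.147 AND mask = 90.81.196.128
Yes, same subnet (90.81.196.128)


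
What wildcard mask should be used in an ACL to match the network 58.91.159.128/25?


Subnet mask: 255.255.255.128
Wildcard = 255.255.255.255 - subnet mask
255 - 255 = 0
255 - 255 = 0
255 - 255 = 0
255 - 128 = 127
Wildcard: 0.0.0.127


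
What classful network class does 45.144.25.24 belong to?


First octet: 45
Binary: 00101101
0xxxxxxx -> Class A (1-126)
Class A, default mask 255.0.0.0 (/8)


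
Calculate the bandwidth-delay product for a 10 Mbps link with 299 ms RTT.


BDP = bandwidth * RTT
= 10 Mbps * 299 ms
= 10 * 1e6 * 299 / 1000 bits
= 2990000 bits
= 373750 bytes
= 364.9902 KB
BDP = 2990000 bits (373750 bytes)


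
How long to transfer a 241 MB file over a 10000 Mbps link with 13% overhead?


Effective throughput = 10000 * (1 - 13/100) = 8700 Mbps
File size in Mb = 241 * 8 = 1928 Mb
Time = 1928 / 8700
Time = 0.2216 seconds


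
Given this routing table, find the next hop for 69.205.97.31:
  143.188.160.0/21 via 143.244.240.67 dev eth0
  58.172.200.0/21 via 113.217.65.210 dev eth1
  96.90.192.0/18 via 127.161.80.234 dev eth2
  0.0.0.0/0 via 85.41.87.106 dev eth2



Longest prefix match for 69.205.97.31:
  /21 143.188.160.0: no
  /21 58.172.200.0: no
  /18 96.90.192.0: no
  /0 0.0.0.0: MATCH
Selected: next-hop 85.41.87.106 via eth2 (matched /0)


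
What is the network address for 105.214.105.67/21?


IP:   01101001.11010110.01101001.01000011
Mask: 11111111.11111111.11111000.00000000
AND operation:
Net:  01101001.11010110.01101000.00000000
Network: 105.214.104.0/21


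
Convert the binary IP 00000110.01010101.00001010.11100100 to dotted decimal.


00000110 = 6
01010101 = 85
00001010 = 10
11100100 = 228
IP: 6.85.10.228


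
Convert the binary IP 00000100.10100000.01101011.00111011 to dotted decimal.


00000100 = 4
10100000 = 160
01101011 = 107
00111011 = 59
IP: 4.160.107.59


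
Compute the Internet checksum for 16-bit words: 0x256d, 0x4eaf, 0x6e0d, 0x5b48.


Sum all words (with carry folding):
+ 0x256d = 0x256d
+ 0x4eaf = 0x741c
+ 0x6e0d = 0xe229
+ 0x5b48 = 0x3d72
One's complement: ~0x3d72
Checksum = 0xc28d


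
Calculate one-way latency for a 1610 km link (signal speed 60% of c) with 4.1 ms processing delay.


Speed = 0.6 * 3e5 km/s = 180000 km/s
Propagation delay = 1610 / 180000 = 0.0089 s = 8.9444 ms
Processing delay = 4.1 ms
Total one-way latency = 13.0444 ms


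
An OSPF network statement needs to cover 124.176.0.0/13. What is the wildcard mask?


Subnet mask: 255.248.0.0
Wildcard = 255.255.255.255 - subnet mask
255 - 255 = 0
255 - 248 = 7
255 - 0 = 255
255 - 0 = 255
Wildcard: 0.7.255.255


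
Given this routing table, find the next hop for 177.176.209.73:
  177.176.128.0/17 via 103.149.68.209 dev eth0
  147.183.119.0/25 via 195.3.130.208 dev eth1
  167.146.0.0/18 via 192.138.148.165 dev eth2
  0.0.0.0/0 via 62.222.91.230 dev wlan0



Longest prefix match for 177.176.209.73:
  /17 177.176.128.0: MATCH
  /25 147.183.119.0: no
  /18 167.146.0.0: no
  /0 0.0.0.0: MATCH
Selected: next-hop 103.149.68.209 via eth0 (matched /17)


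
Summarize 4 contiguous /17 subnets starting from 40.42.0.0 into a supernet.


Original prefix: /17
Number of subnets: 4 = 2^2
New prefix = 17 - 2 = 15
Supernet: 40.42.0.0/15


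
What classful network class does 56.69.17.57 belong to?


First octet: 56
Binary: 00111000
0xxxxxxx -> Class A (1-126)
Class A, default mask 255.0.0.0 (/8)


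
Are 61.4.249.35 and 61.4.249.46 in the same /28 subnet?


Mask: 255.255.255.240
61.4.249.35 AND mask = 61.4.249.32
61.4.249.46 AND mask = 61.4.249.32
Yes, same subnet (61.4.249.32)


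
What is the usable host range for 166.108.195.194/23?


Network: 166.108.194.0
Broadcast: 166.108.195.255
First usable = network + 1
Last usable = broadcast - 1
Range: 166.108.194.1 to 166.108.195.254


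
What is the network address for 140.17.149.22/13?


IP:   10001100.00010001.10010101.00010110
Mask: 11111111.11111000.00000000.00000000
AND operation:
Net:  10001100.00010000.00000000.00000000
Network: 140.16.0.0/13


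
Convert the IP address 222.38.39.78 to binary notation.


222 = 11011110
38 = 00100110
39 = 00100111
78 = 01001110
Binary: 11011110.00100110.00100111.01001110


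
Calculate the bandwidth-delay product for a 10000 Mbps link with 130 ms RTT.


BDP = bandwidth * RTT
= 10000 Mbps * 130 ms
= 10000 * 1e6 * 130 / 1000 bits
= 1300000000 bits
= 162500000 bytes
= 158691.4062 KB
BDP = 1300000000 bits (162500000 bytes)


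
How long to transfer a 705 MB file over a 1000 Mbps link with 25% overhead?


Effective throughput = 1000 * (1 - 25/100) = 750 Mbps
File size in Mb = 705 * 8 = 5640 Mb
Time = 5640 / 750
Time = 7.52 seconds


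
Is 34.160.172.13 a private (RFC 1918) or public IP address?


RFC 1918 private ranges:
  10.0.0.0/8 (10.0.0.0 - 10.255.255.255)
  172.16.0.0/12 (172.16.0.0 - 172.31.255.255)
  192.168.0.0/16 (192.168.0.0 - 192.168.255.255)
Public (not in any RFC 1918 range)


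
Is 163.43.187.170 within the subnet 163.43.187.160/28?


Subnet network: 163.43.187.160
Test IP AND mask: 163.43.187.160
Yes, 163.43.187.170 is in 163.43.187.160/28


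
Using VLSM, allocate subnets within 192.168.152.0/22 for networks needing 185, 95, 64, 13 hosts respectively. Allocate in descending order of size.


185 hosts -> /24 (254 usable): 192.168.152.0/24
95 hosts -> /25 (126 usable): 192.168.153.0/25
64 hosts -> /25 (126 usable): 192.168.153.128/25
13 hosts -> /28 (14 usable): 192.168.154.0/28
Allocation: 192.168.152.0/24 (185 hosts, 254 usable); 192.168.153.0/25 (95 hosts, 126 usable); 192.168.153.128/25 (64 hosts, 126 usable); 192.168.154.0/28 (13 hosts, 14 usable)


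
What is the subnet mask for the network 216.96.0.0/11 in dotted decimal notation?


/11 means 11 network bits, 21 host bits
Binary: 11111111111000000000000000000000
Mask: 255.224.0.0


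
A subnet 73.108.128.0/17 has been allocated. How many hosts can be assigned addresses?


Host bits = 32 - 17 = 15
Total addresses = 2^15 = 32768
Usable = total - 2 (network and broadcast)
Usable hosts: 32766


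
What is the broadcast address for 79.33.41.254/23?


Network: 79.33.40.0/23
Host bits = 9
Set all host bits to 1:
Broadcast: 79.33.41.255


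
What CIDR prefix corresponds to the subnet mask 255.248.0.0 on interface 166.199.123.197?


Binary: 11111111.11111000.00000000.00000000
Count leading 1s
Prefix: /13


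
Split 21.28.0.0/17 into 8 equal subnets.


New prefix = 17 + 3 = 20
Each subnet has 4096 addresses
  21.28.0.0/20
  21.28.16.0/20
  21.28.32.0/20
  21.28.48.0/20
  21.28.64.0/20
  21.28.80.0/20
  21.28.96.0/20
  21.28.112.0/20
Subnets: 21.28.0.0/20, 21.28.16.0/20, 21.28.32.0/20, 21.28.48.0/20, 21.28.64.0/20, 21.28.80.0/20, 21.28.96.0/20, 21.28.112.0/20


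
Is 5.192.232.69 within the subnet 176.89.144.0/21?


Subnet network: 176.89.144.0
Test IP AND mask: 5.192.232.0
No, 5.192.232.69 is not in 176.89.144.0/21


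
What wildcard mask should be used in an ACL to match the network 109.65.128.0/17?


Subnet mask: 255.255.128.0
Wildcard = 255.255.255.255 - subnet mask
255 - 255 = 0
255 - 255 = 0
255 - 128 = 127
255 - 0 = 255
Wildcard: 0.0.127.255


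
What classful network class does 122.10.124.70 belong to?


First octet: 122
Binary: 01111010
0xxxxxxx -> Class A (1-126)
Class A, default mask 255.0.0.0 (/8)


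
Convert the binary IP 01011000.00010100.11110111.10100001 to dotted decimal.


01011000 = 88
00010100 = 20
11110111 = 247
10100001 = 161
IP: 88.20.247.161


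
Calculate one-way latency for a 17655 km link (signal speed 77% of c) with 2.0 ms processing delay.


Speed = 0.77 * 3e5 km/s = 231000 km/s
Propagation delay = 17655 / 231000 = 0.0764 s = 76.4286 ms
Processing delay = 2.0 ms
Total one-way latency = 78.4286 ms


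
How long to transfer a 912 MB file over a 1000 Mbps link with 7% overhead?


Effective throughput = 1000 * (1 - 7/100) = 930.0 Mbps
File size in Mb = 912 * 8 = 7296 Mb
Time = 7296 / 930.0
Time = 7.8452 seconds


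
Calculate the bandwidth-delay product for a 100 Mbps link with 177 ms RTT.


BDP = bandwidth * RTT
= 100 Mbps * 177 ms
= 100 * 1e6 * 177 / 1000 bits
= 17700000 bits
= 2212500 bytes
= 2160.6445 KB
BDP = 17700000 bits (2212500 bytes)


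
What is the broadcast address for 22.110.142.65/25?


Network: 22.110.142.0/25
Host bits = 7
Set all host bits to 1:
Broadcast: 22.110.142.127


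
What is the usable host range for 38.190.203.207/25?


Network: 38.190.203.128
Broadcast: 38.190.203.255
First usable = network + 1
Last usable = broadcast - 1
Range: 38.190.203.129 to 38.190.203.254


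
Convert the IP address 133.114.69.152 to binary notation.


133 = 10000101
114 = 01110010
69 = 01000101
152 = 10011000
Binary: 10000101.01110010.01000101.10011000


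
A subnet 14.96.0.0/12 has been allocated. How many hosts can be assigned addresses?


Host bits = 32 - 12 = 20
Total addresses = 2^20 = 1048576
Usable = total - 2 (network and broadcast)
Usable hosts: 1048574


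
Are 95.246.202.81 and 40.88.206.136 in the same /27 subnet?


Mask: 255.255.255.224
95.246.202.81 AND mask = 95.246.202.64
40.88.206.136 AND mask = 40.88.206.128
No, different subnets (95.246.202.64 vs 40.88.206.128)


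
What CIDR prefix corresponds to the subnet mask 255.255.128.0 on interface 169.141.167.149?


Binary: 11111111.11111111.10000000.00000000
Count leading 1s
Prefix: /17


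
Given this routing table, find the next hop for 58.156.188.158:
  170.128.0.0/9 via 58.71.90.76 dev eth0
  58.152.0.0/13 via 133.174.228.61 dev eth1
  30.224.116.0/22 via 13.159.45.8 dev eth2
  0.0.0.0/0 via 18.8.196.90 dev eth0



Longest prefix match for 58.156.188.158:
  /9 170.128.0.0: no
  /13 58.152.0.0: MATCH
  /22 30.224.116.0: no
  /0 0.0.0.0: MATCH
Selected: next-hop 133.174.228.61 via eth1 (matched /13)


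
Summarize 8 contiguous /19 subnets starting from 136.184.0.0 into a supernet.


Original prefix: /19
Number of subnets: 8 = 2^3
New prefix = 19 - 3 = 16
Supernet: 136.184.0.0/16


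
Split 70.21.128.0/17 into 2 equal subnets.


New prefix = 17 + 1 = 18
Each subnet has 16384 addresses
  70.21.128.0/18
  70.21.192.0/18
Subnets: 70.21.128.0/18, 70.21.192.0/18


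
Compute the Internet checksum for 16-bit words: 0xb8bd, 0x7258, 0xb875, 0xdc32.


Sum all words (with carry folding):
+ 0xb8bd = 0xb8bd
+ 0x7258 = 0x2b16
+ 0xb875 = 0xe38b
+ 0xdc32 = 0xbfbe
One's complement: ~0xbfbe
Checksum = 0x4041


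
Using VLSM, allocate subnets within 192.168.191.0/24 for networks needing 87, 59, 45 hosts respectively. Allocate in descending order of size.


87 hosts -> /25 (126 usable): 192.168.191.0/25
59 hosts -> /26 (62 usable): 192.168.191.128/26
45 hosts -> /26 (62 usable): 192.168.191.192/26
Allocation: 192.168.191.0/25 (87 hosts, 126 usable); 192.168.191.128/26 (59 hosts, 62 usable); 192.168.191.192/26 (45 hosts, 62 usable)


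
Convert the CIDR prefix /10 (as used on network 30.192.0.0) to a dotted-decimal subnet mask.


/10 means 10 network bits, 22 host bits
Binary: 11111111110000000000000000000000
Mask: 255.192.0.0


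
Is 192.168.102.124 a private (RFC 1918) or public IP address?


RFC 1918 private ranges:
  10.0.0.0/8 (10.0.0.0 - 10.255.255.255)
  172.16.0.0/12 (172.16.0.0 - 172.31.255.255)
  192.168.0.0/16 (192.168.0.0 - 192.168.255.255)
Private (in 192.168.0.0/16)


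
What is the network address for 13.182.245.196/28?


IP:   00001101.10110110.11110101.11000100
Mask: 11111111.11111111.11111111.11110000
AND operation:
Net:  00001101.10110110.11110101.11000000
Network: 13.182.245.192/28


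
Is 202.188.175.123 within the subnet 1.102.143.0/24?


Subnet network: 1.102.143.0
Test IP AND mask: 202.188.175.0
No, 202.188.175.123 is not in 1.102.143.0/24


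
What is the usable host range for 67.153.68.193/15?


Network: 67.152.0.0
Broadcast: 67.153.255.255
First usable = network + 1
Last usable = broadcast - 1
Range: 67.152.0.1 to 67.153.255.254


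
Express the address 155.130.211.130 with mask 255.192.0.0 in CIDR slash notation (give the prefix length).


Binary: 11111111.11000000.00000000.00000000
Count leading 1s
Prefix: /10


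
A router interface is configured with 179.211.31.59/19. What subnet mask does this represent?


/19 means 19 network bits, 13 host bits
Binary: 11111111111111111110000000000000
Mask: 255.255.224.0


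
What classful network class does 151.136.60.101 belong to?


First octet: 151
Binary: 10010111
10xxxxxx -> Class B (128-191)
Class B, default mask 255.255.0.0 (/16)


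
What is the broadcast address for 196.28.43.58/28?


Network: 196.28.43.48/28
Host bits = 4
Set all host bits to 1:
Broadcast: 196.28.43.63


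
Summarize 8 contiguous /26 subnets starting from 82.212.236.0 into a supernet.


Original prefix: /26
Number of subnets: 8 = 2^3
New prefix = 26 - 3 = 23
Supernet: 82.212.236.0/23


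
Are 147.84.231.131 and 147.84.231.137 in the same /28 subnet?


Mask: 255.255.255.240
147.84.231.131 AND mask = 147.84.231.128
147.84.231.137 AND mask = 147.84.231.128
Yes, same subnet (147.84.231.128)


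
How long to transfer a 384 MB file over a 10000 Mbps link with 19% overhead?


Effective throughput = 10000 * (1 - 19/100) = 8100.0 Mbps
File size in Mb = 384 * 8 = 3072 Mb
Time = 3072 / 8100.0
Time = 0.3793 seconds
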